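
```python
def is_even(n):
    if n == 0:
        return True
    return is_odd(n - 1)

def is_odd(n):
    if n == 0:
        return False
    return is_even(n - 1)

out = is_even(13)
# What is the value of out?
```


is_even(13)
= is_odd(12)
= is_even(11)
= is_odd(10)
= is_even(9)
= is_odd(8)
= is_even(7)
= is_odd(6)
= is_even(5)
= is_odd(4)
= is_even(3)
= is_odd(2)
= is_even(1)
= is_odd(0)
n == 0: return False
= False


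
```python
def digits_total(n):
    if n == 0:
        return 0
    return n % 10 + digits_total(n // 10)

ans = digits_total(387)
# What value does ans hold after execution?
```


digits_total(387)
= 7 + digits_total(38)
= 7 + 8 + digits_total(3)
= 7 + 8 + 3 + digits_total(0)
= 7 + 8 + 3 + 0
= 18


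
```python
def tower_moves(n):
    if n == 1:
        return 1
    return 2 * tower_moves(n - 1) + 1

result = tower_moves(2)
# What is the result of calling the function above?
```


tower_moves(2)
= 2 * tower_moves(1) + 1
Now compute bottom-up:
tower_moves(1) = 1
tower_moves(2) = 2 * 1 + 1 = 3
= 3


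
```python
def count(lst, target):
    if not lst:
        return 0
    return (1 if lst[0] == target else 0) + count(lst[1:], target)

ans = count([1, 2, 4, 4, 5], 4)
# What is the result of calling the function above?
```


count([1, 2, 4, 4, 5], 4)
lst[0]=1 != 4: 0 + count([2, 4, 4, 5], 4)
lst[0]=2 != 4: 0 + count([4, 4, 5], 4)
lst[0]=4 == 4: 1 + count([4, 5], 4)
lst[0]=4 == 4: 1 + count([5], 4)
lst[0]=5 != 4: 0 + count([], 4)
= 2


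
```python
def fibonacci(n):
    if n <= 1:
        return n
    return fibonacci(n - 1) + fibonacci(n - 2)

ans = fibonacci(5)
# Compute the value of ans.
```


fibonacci(5)
= fibonacci(4) + fibonacci(3)
= (fibonacci(3) + fibonacci(2)) + fibonacci(3)
Computing bottom-up: fibonacci(0)=0, fibonacci(1)=1, fibonacci(2)=1, fibonacci(3)=2, fibonacci(4)=3, fibonacci(5)=5
= 5


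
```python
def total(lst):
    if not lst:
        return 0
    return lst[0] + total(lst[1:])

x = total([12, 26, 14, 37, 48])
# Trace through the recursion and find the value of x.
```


total([12, 26, 14, 37, 48])
= 12 + total([26, 14, 37, 48])
= 12 + 26 + total([14, 37, 48])
= 12 + 26 + 14 + total([37, 48])
= 12 + 26 + 14 + 37 + total([48])
= 12 + 26 + 14 + 37 + 48 + total([])
= 12 + 26 + 14 + 37 + 48 + 0
= 137


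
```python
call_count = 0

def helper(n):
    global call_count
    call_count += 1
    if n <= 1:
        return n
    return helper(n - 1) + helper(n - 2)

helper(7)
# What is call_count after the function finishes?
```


helper(7) calls helper(6) and helper(5); each non-base call branches into two more.
Let C(k) = total number of calls made by helper(k), including the call to helper(k) itself.
Base cases: C(0) = 1, C(1) = 1
Recurrence: C(k) = 1 + C(k-1) + C(k-2)
  C(2) = 1 + C(1) + C(0) = 1 + 1 + 1 = 3
  C(3) = 1 + C(2) + C(1) = 1 + 3 + 1 = 5
  C(4) = 1 + C(3) + C(2) = 1 + 5 + 3 = 9
  C(5) = 1 + C(4) + C(3) = 1 + 9 + 5 = 15
  C(6) = 1 + C(5) + C(4) = 1 + 15 + 9 = 25
  C(7) = 1 + C(6) + C(5) = 1 + 25 + 15 = 41
Total calls = C(7) = 41


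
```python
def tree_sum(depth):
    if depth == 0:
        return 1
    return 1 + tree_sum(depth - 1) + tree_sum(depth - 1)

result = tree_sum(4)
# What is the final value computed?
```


tree_sum(4)
= 1 + tree_sum(3) + tree_sum(3)
= 1 + 2 * tree_sum(3)
tree_sum(k) = 2^(k+1) - 1
tree_sum(0) = 1
tree_sum(1) = 3
tree_sum(2) = 7
tree_sum(3) = 15
tree_sum(4) = 31
tree_sum(4) = 2^5 - 1 = 31


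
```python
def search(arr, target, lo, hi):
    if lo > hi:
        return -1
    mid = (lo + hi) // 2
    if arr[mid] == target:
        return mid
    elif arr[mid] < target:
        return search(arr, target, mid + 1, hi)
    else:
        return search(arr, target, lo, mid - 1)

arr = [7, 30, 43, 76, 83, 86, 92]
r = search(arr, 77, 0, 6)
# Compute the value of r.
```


search(arr, 77, 0, 6)
lo=0, hi=6, mid=3, arr[mid]=76
76 < 77, search right half
lo=4, hi=6, mid=5, arr[mid]=86
86 > 77, search left half
lo=4, hi=4, mid=4, arr[mid]=83
83 > 77, search left half
lo > hi, target not found, return -1
= -1


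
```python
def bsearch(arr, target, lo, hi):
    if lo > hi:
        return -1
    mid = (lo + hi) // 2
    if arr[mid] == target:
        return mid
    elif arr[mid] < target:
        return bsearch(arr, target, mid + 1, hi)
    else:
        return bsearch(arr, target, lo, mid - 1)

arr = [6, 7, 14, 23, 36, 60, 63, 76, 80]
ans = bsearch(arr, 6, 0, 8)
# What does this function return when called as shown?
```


bsearch(arr, 6, 0, 8)
lo=0, hi=8, mid=4, arr[mid]=36
36 > 6, search left half
lo=0, hi=3, mid=1, arr[mid]=7
7 > 6, search left half
lo=0, hi=0, mid=0, arr[mid]=6
arr[0] == 6, found at index 0
= 0


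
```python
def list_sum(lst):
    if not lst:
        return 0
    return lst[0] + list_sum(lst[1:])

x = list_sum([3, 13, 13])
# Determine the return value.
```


list_sum([3, 13, 13])
= 3 + list_sum([13, 13])
= 3 + 13 + list_sum([13])
= 3 + 13 + 13 + list_sum([])
= 3 + 13 + 13 + 0
= 29


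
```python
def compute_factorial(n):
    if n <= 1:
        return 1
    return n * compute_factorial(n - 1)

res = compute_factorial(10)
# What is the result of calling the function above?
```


compute_factorial(10)
= 10 * compute_factorial(9)
= 10 * 9 * compute_factorial(8)
= 10 * 9 * 8 * compute_factorial(7)
= 10 * 9 * 8 * 7 * compute_factorial(6)
= 10 * 9 * 8 * 7 * 6 * compute_factorial(5)
= 10 * 9 * 8 * 7 * 6 * 5 * compute_factorial(4)
= 10 * 9 * 8 * 7 * 6 * 5 * 4 * compute_factorial(3)
= 10 * 9 * 8 * 7 * 6 * 5 * 4 * 3 * compute_factorial(2)
= 10 * 9 * 8 * 7 * 6 * 5 * 4 * 3 * 2 * compute_factorial(1)
= 10 * 9 * 8 * 7 * 6 * 5 * 4 * 3 * 2 * 1
= 3628800


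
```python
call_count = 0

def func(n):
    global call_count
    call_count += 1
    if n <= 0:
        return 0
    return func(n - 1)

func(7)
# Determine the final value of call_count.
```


func(7) calls func(6) calls ... calls func(0)
Total calls: 7 + 1 (for base case) = 8


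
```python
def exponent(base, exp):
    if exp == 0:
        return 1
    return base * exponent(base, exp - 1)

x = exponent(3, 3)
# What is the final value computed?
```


exponent(3, 3)
= 3 * exponent(3, 2)
= 3 * 3 * exponent(3, 1)
= 3 * 3 * 3 * exponent(3, 0)
= 3 * 3 * 3 * 1
= 27


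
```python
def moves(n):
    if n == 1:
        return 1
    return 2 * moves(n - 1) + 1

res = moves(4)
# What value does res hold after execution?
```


moves(4)
= 2 * moves(3) + 1
= 2 * (2 * moves(2) + 1) + 1
= 2 * (2 * (2 * moves(1) + 1) + 1) + 1
Now compute bottom-up:
moves(1) = 1
moves(2) = 2 * 1 + 1 = 3
moves(3) = 2 * 3 + 1 = 7
moves(4) = 2 * 7 + 1 = 15
= 15


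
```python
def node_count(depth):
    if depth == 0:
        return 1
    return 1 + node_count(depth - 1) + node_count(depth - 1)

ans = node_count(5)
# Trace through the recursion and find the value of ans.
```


node_count(5)
= 1 + node_count(4) + node_count(4)
= 1 + 2 * node_count(4)
node_count(k) = 2^(k+1) - 1
node_count(0) = 1
node_count(1) = 3
node_count(2) = 7
node_count(3) = 15
node_count(4) = 31
node_count(5) = 2^6 - 1 = 63


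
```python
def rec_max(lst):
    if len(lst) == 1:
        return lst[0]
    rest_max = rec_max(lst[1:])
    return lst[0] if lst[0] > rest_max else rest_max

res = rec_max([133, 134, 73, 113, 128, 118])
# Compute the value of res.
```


rec_max([133, 134, 73, 113, 128, 118])
= compare 133 with rec_max([134, 73, 113, 128, 118])
= compare 134 with rec_max([73, 113, 128, 118])
= compare 73 with rec_max([113, 128, 118])
= compare 113 with rec_max([128, 118])
= compare 128 with rec_max([118])
Base: rec_max([118]) = 118
compare 128 with 118: max = 128
compare 113 with 128: max = 128
compare 73 with 128: max = 128
compare 134 with 128: max = 134
compare 133 with 134: max = 134
= 134


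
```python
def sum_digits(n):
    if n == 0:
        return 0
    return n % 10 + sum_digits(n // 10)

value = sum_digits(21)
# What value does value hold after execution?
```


sum_digits(21)
= 1 + sum_digits(2)
= 1 + 2 + sum_digits(0)
= 1 + 2 + 0
= 3


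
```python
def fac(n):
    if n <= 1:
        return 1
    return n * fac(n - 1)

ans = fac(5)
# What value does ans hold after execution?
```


fac(5)
= 5 * fac(4)
= 5 * 4 * fac(3)
= 5 * 4 * 3 * fac(2)
= 5 * 4 * 3 * 2 * fac(1)
= 5 * 4 * 3 * 2 * 1
= 120


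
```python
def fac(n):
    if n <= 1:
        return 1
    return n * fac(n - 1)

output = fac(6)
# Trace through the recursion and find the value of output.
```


fac(6)
= 6 * fac(5)
= 6 * 5 * fac(4)
= 6 * 5 * 4 * fac(3)
= 6 * 5 * 4 * 3 * fac(2)
= 6 * 5 * 4 * 3 * 2 * fac(1)
= 6 * 5 * 4 * 3 * 2 * 1
= 720


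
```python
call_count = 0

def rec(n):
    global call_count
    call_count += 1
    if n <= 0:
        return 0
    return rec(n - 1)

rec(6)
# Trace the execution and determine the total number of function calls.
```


rec(6) calls rec(5) calls ... calls rec(0)
Total calls: 6 + 1 (for base case) = 7


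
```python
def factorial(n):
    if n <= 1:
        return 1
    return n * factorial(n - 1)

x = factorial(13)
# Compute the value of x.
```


factorial(13)
= 13 * factorial(12)
= 13 * 12 * factorial(11)
= 13 * 12 * 11 * factorial(10)
= 13 * 12 * 11 * 10 * factorial(9)
= 13 * 12 * 11 * 10 * 9 * factorial(8)
= 13 * 12 * 11 * 10 * 9 * 8 * factorial(7)
= 13 * 12 * 11 * 10 * 9 * 8 * 7 * factorial(6)
= 13 * 12 * 11 * 10 * 9 * 8 * 7 * 6 * factorial(5)
= 13 * 12 * 11 * 10 * 9 * 8 * 7 * 6 * 5 * factorial(4)
= 13 * 12 * 11 * 10 * 9 * 8 * 7 * 6 * 5 * 4 * factorial(3)
= 13 * 12 * 11 * 10 * 9 * 8 * 7 * 6 * 5 * 4 * 3 * factorial(2)
= 13 * 12 * 11 * 10 * 9 * 8 * 7 * 6 * 5 * 4 * 3 * 2 * factorial(1)
= 13 * 12 * 11 * 10 * 9 * 8 * 7 * 6 * 5 * 4 * 3 * 2 * 1
= 6227020800


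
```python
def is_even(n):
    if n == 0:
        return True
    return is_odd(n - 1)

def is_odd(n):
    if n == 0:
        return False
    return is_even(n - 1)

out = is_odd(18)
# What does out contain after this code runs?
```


is_odd(18)
= is_even(17)
= is_odd(16)
= is_even(15)
= is_odd(14)
= is_even(13)
= is_odd(12)
= is_even(11)
= is_odd(10)
= is_even(9)
= is_odd(8)
= is_even(7)
= is_odd(6)
= is_even(5)
= is_odd(4)
= is_even(3)
= is_odd(2)
= is_even(1)
= is_odd(0)
n == 0: return False
= False


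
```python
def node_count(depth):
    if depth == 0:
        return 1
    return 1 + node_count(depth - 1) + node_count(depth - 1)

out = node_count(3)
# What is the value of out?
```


node_count(3)
= 1 + node_count(2) + node_count(2)
= 1 + 2 * node_count(2)
node_count(k) = 2^(k+1) - 1
node_count(0) = 1
node_count(1) = 3
node_count(2) = 7
node_count(3) = 15
node_count(3) = 2^4 - 1 = 15


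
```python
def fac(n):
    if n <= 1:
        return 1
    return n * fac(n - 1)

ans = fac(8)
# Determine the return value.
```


fac(8)
= 8 * fac(7)
= 8 * 7 * fac(6)
= 8 * 7 * 6 * fac(5)
= 8 * 7 * 6 * 5 * fac(4)
= 8 * 7 * 6 * 5 * 4 * fac(3)
= 8 * 7 * 6 * 5 * 4 * 3 * fac(2)
= 8 * 7 * 6 * 5 * 4 * 3 * 2 * fac(1)
= 8 * 7 * 6 * 5 * 4 * 3 * 2 * 1
= 40320


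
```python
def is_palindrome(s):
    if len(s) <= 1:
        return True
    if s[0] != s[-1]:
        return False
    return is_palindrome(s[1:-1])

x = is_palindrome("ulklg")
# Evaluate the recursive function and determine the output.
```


is_palindrome("ulklg")
"ulklg": s[0]='u' != s[-1]='g' -> False
= False


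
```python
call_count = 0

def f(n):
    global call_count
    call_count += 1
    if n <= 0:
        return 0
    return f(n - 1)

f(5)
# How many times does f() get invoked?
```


f(5) calls f(4) calls ... calls f(0)
Total calls: 5 + 1 (for base case) = 6


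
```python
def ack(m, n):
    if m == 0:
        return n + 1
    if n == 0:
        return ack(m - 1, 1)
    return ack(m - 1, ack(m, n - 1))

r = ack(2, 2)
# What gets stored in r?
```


ack(2, 2)
= ack(1, ack(2, 1))
First compute ack(2, 1) = 5
= ack(1, 5)
= 7


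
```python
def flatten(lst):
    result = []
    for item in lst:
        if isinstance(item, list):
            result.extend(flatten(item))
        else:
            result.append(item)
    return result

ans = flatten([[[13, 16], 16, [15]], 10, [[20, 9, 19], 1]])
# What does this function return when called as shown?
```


flatten([[[13, 16], 16, [15]], 10, [[20, 9, 19], 1]])
Processing each element:
  [[13, 16], 16, [15]] is a list -> flatten recursively -> [13, 16, 16, 15]
  10 is not a list -> append 10
  [[20, 9, 19], 1] is a list -> flatten recursively -> [20, 9, 19, 1]
= [13, 16, 16, 15, 10, 20, 9, 19, 1]


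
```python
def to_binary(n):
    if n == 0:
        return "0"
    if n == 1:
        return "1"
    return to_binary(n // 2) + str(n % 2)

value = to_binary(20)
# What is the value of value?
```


to_binary(20)
= to_binary(10) + "0"
= to_binary(5) + "0" + "0"
= to_binary(2) + "1" + "0" + "0"
= to_binary(1) + "0" + "1" + "0" + "0"
= "1" + "0" + "1" + "0" + "0"
= "10100"


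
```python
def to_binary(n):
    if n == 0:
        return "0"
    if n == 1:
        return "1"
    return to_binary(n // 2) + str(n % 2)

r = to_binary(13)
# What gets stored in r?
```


to_binary(13)
= to_binary(6) + "1"
= to_binary(3) + "0" + "1"
= to_binary(1) + "1" + "0" + "1"
= "1" + "1" + "0" + "1"
= "1101"


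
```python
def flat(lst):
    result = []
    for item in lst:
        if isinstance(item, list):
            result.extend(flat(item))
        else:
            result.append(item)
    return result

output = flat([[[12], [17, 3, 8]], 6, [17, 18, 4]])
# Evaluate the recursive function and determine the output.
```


flat([[[12], [17, 3, 8]], 6, [17, 18, 4]])
Processing each element:
  [[12], [17, 3, 8]] is a list -> flat recursively -> [12, 17, 3, 8]
  6 is not a list -> append 6
  [17, 18, 4] is a list -> flat recursively -> [17, 18, 4]
= [12, 17, 3, 8, 6, 17, 18, 4]


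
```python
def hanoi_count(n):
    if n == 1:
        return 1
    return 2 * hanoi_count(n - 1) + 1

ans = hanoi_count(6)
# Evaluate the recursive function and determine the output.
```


hanoi_count(6)
= 2 * hanoi_count(5) + 1
= 2 * (2 * hanoi_count(4) + 1) + 1
= 2 * (2 * (2 * hanoi_count(3) + 1) + 1) + 1
= 2 * (2 * (2 * (2 * hanoi_count(2) + 1) + 1) + 1) + 1
= 2 * (2 * (2 * (2 * (2 * hanoi_count(1) + 1) + 1) + 1) + 1) + 1
Now compute bottom-up:
hanoi_count(1) = 1
hanoi_count(2) = 2 * 1 + 1 = 3
hanoi_count(3) = 2 * 3 + 1 = 7
hanoi_count(4) = 2 * 7 + 1 = 15
hanoi_count(5) = 2 * 15 + 1 = 31
hanoi_count(6) = 2 * 31 + 1 = 63
= 63


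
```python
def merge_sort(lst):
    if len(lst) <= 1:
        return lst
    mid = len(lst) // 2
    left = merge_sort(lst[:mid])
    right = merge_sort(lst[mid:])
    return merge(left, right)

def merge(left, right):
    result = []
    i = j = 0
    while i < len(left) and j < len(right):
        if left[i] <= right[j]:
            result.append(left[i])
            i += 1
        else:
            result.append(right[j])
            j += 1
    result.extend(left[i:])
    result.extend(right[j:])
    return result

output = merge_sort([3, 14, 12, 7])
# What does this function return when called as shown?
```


merge_sort([3, 14, 12, 7])
Split into [3, 14] and [12, 7]
Left sorted: [3, 14]
Right sorted: [7, 12]
Merge [3, 14] and [7, 12]
= [3, 7, 12, 14]


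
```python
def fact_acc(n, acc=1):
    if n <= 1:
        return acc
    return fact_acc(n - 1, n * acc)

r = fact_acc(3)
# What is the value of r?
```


fact_acc(3, 1)
= fact_acc(2, 3 * 1) = fact_acc(2, 3)
= fact_acc(1, 2 * 3) = fact_acc(1, 6)
n <= 1, return acc = 6


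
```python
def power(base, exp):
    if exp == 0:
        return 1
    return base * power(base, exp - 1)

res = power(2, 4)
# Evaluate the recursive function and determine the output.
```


power(2, 4)
= 2 * power(2, 3)
= 2 * 2 * power(2, 2)
= 2 * 2 * 2 * power(2, 1)
= 2 * 2 * 2 * 2 * power(2, 0)
= 2 * 2 * 2 * 2 * 1
= 16


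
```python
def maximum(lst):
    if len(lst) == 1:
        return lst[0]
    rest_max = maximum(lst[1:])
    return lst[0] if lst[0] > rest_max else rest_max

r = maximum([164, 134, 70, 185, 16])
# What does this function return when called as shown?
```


maximum([164, 134, 70, 185, 16])
= compare 164 with maximum([134, 70, 185, 16])
= compare 134 with maximum([70, 185, 16])
= compare 70 with maximum([185, 16])
= compare 185 with maximum([16])
Base: maximum([16]) = 16
compare 185 with 16: max = 185
compare 70 with 185: max = 185
compare 134 with 185: max = 185
compare 164 with 185: max = 185
= 185


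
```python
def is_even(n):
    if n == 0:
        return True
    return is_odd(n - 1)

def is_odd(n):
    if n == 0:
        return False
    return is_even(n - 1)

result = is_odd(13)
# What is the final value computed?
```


is_odd(13)
= is_even(12)
= is_odd(11)
= is_even(10)
= is_odd(9)
= is_even(8)
= is_odd(7)
= is_even(6)
= is_odd(5)
= is_even(4)
= is_odd(3)
= is_even(2)
= is_odd(1)
= is_even(0)
n == 0: return True
= True


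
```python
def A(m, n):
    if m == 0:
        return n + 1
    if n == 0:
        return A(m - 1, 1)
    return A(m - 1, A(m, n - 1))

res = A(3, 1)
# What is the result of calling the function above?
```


A(3, 1)
= A(2, A(3, 0))
First compute A(3, 0) = 5
= A(2, 5)
= 13


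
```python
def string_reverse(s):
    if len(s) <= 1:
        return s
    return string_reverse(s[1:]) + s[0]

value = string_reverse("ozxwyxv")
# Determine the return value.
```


string_reverse("ozxwyxv")
= string_reverse("zxwyxv") + "o"
= string_reverse("xwyxv") + "z" + "o"
= string_reverse("wyxv") + "x" + "z" + "o"
= string_reverse("yxv") + "w" + "x" + "z" + "o"
= string_reverse("xv") + "y" + "w" + "x" + "z" + "o"
= string_reverse("v") + "x" + "y" + "w" + "x" + "z" + "o"
= "v" + "x" + "y" + "w" + "x" + "z" + "o"
= "vxywxzo"


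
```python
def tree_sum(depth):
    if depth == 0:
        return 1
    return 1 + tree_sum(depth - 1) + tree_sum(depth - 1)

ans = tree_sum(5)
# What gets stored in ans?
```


tree_sum(5)
= 1 + tree_sum(4) + tree_sum(4)
= 1 + 2 * tree_sum(4)
tree_sum(k) = 2^(k+1) - 1
tree_sum(0) = 1
tree_sum(1) = 3
tree_sum(2) = 7
tree_sum(3) = 15
tree_sum(4) = 31
tree_sum(5) = 2^6 - 1 = 63


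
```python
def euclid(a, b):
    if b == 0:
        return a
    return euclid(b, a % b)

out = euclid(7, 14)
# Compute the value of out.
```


euclid(7, 14)
= euclid(14, 7 % 14) = euclid(14, 7)
= euclid(7, 14 % 7) = euclid(7, 0)
b == 0, return a = 7


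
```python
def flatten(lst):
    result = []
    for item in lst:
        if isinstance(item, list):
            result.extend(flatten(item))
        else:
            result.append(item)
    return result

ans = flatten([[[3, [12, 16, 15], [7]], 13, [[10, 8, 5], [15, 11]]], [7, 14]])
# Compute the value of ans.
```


flatten([[[3, [12, 16, 15], [7]], 13, [[10, 8, 5], [15, 11]]], [7, 14]])
Processing each element:
  [[3, [12, 16, 15], [7]], 13, [[10, 8, 5], [15, 11]]] is a list -> flatten recursively -> [3, 12, 16, 15, 7, 13, 10, 8, 5, 15, 11]
  [7, 14] is a list -> flatten recursively -> [7, 14]
= [3, 12, 16, 15, 7, 13, 10, 8, 5, 15, 11, 7, 14]


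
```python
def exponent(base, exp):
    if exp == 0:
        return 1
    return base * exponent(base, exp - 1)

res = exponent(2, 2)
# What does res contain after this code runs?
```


exponent(2, 2)
= 2 * exponent(2, 1)
= 2 * 2 * exponent(2, 0)
= 2 * 2 * 1
= 4


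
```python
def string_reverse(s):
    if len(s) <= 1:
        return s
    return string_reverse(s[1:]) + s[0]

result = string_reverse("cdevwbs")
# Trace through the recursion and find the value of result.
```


string_reverse("cdevwbs")
= string_reverse("devwbs") + "c"
= string_reverse("evwbs") + "d" + "c"
= string_reverse("vwbs") + "e" + "d" + "c"
= string_reverse("wbs") + "v" + "e" + "d" + "c"
= string_reverse("bs") + "w" + "v" + "e" + "d" + "c"
= string_reverse("s") + "b" + "w" + "v" + "e" + "d" + "c"
= "s" + "b" + "w" + "v" + "e" + "d" + "c"
= "sbwvedc"


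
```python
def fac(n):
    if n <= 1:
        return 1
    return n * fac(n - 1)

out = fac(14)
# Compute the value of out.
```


fac(14)
= 14 * fac(13)
= 14 * 13 * fac(12)
= 14 * 13 * 12 * fac(11)
= 14 * 13 * 12 * 11 * fac(10)
= 14 * 13 * 12 * 11 * 10 * fac(9)
= 14 * 13 * 12 * 11 * 10 * 9 * fac(8)
= 14 * 13 * 12 * 11 * 10 * 9 * 8 * fac(7)
= 14 * 13 * 12 * 11 * 10 * 9 * 8 * 7 * fac(6)
= 14 * 13 * 12 * 11 * 10 * 9 * 8 * 7 * 6 * fac(5)
= 14 * 13 * 12 * 11 * 10 * 9 * 8 * 7 * 6 * 5 * fac(4)
= 14 * 13 * 12 * 11 * 10 * 9 * 8 * 7 * 6 * 5 * 4 * fac(3)
= 14 * 13 * 12 * 11 * 10 * 9 * 8 * 7 * 6 * 5 * 4 * 3 * fac(2)
= 14 * 13 * 12 * 11 * 10 * 9 * 8 * 7 * 6 * 5 * 4 * 3 * 2 * fac(1)
= 14 * 13 * 12 * 11 * 10 * 9 * 8 * 7 * 6 * 5 * 4 * 3 * 2 * 1
= 87178291200


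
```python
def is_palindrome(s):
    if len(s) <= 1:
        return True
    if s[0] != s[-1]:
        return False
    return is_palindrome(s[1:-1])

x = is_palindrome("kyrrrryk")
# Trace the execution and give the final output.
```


is_palindrome("kyrrrryk")
"kyrrrryk": s[0]='k' == s[-1]='k' -> is_palindrome("yrrrry")
"yrrrry": s[0]='y' == s[-1]='y' -> is_palindrome("rrrr")
"rrrr": s[0]='r' == s[-1]='r' -> is_palindrome("rr")
"rr": s[0]='r' == s[-1]='r' -> is_palindrome("")
"": len <= 1 -> True
= True


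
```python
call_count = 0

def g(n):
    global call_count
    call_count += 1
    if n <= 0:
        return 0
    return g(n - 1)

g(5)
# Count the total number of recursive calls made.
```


g(5) calls g(4) calls ... calls g(0)
Total calls: 5 + 1 (for base case) = 6


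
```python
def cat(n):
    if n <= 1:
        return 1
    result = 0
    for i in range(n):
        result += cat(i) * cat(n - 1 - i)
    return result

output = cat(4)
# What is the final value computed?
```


cat(4)
= sum of cat(i) * cat(4-1-i) for i in 0..3
First compute sub-values bottom-up:
  cat(0) = 1, cat(1) = 1
  cat(2) = 1*1 + 1*1 = 2
  cat(3) = 1*2 + 1*1 + 2*1 = 5
Now cat(4):
  cat(0)*cat(3) = 1*5 = 5
  cat(1)*cat(2) = 1*2 = 2
  cat(2)*cat(1) = 2*1 = 2
  cat(3)*cat(0) = 5*1 = 5
= 5 + 2 + 2 + 5
= 14


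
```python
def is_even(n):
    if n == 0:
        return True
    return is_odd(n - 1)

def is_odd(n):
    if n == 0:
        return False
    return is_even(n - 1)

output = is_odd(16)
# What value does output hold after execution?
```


is_odd(16)
= is_even(15)
= is_odd(14)
= is_even(13)
= is_odd(12)
= is_even(11)
= is_odd(10)
= is_even(9)
= is_odd(8)
= is_even(7)
= is_odd(6)
= is_even(5)
= is_odd(4)
= is_even(3)
= is_odd(2)
= is_even(1)
= is_odd(0)
n == 0: return False
= False


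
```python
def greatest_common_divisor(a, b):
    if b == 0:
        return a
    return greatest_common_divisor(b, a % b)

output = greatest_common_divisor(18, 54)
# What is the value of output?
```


greatest_common_divisor(18, 54)
= greatest_common_divisor(54, 18 % 54) = greatest_common_divisor(54, 18)
= greatest_common_divisor(18, 54 % 18) = greatest_common_divisor(18, 0)
b == 0, return a = 18


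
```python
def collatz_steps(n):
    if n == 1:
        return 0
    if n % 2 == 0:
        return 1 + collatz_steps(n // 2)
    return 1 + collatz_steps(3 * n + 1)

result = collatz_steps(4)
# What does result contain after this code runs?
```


collatz_steps(4)
4 is even -> collatz_steps(2)
2 is even -> collatz_steps(1)
Reached 1 after 2 steps
= 2


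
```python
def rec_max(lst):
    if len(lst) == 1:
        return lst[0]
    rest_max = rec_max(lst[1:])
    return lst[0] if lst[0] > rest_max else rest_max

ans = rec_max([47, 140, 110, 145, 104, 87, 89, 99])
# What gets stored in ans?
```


rec_max([47, 140, 110, 145, 104, 87, 89, 99])
= compare 47 with rec_max([140, 110, 145, 104, 87, 89, 99])
= compare 140 with rec_max([110, 145, 104, 87, 89, 99])
= compare 110 with rec_max([145, 104, 87, 89, 99])
= compare 145 with rec_max([104, 87, 89, 99])
= compare 104 with rec_max([87, 89, 99])
= compare 87 with rec_max([89, 99])
= compare 89 with rec_max([99])
Base: rec_max([99]) = 99
compare 89 with 99: max = 99
compare 87 with 99: max = 99
compare 104 with 99: max = 104
compare 145 with 104: max = 145
compare 110 with 145: max = 145
compare 140 with 145: max = 145
compare 47 with 145: max = 145
= 145


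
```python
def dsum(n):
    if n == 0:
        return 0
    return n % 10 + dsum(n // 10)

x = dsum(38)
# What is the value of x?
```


dsum(38)
= 8 + dsum(3)
= 8 + 3 + dsum(0)
= 8 + 3 + 0
= 11


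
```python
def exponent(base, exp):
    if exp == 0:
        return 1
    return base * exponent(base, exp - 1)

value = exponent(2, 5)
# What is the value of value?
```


exponent(2, 5)
= 2 * exponent(2, 4)
= 2 * 2 * exponent(2, 3)
= 2 * 2 * 2 * exponent(2, 2)
= 2 * 2 * 2 * 2 * exponent(2, 1)
= 2 * 2 * 2 * 2 * 2 * exponent(2, 0)
= 2 * 2 * 2 * 2 * 2 * 1
= 32


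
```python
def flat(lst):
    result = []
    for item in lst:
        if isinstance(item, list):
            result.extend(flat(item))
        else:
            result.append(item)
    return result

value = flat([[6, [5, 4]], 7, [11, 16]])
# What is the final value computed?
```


flat([[6, [5, 4]], 7, [11, 16]])
Processing each element:
  [6, [5, 4]] is a list -> flat recursively -> [6, 5, 4]
  7 is not a list -> append 7
  [11, 16] is a list -> flat recursively -> [11, 16]
= [6, 5, 4, 7, 11, 16]


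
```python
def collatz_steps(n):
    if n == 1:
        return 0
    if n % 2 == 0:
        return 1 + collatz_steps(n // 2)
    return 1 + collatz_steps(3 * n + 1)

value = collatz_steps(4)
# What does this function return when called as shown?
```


collatz_steps(4)
4 is even -> collatz_steps(2)
2 is even -> collatz_steps(1)
Reached 1 after 2 steps
= 2


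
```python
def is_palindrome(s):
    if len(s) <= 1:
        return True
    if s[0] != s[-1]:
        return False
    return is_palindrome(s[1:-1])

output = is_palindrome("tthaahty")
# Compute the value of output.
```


is_palindrome("tthaahty")
"tthaahty": s[0]='t' != s[-1]='y' -> False
= False


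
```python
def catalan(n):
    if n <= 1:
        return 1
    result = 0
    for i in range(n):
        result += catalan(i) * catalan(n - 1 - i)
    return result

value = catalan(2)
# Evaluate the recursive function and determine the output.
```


catalan(2)
= sum of catalan(i) * catalan(2-1-i) for i in 0..1
  catalan(0)*catalan(1) = 1*1 = 1
  catalan(1)*catalan(0) = 1*1 = 1
= 1 + 1
= 2


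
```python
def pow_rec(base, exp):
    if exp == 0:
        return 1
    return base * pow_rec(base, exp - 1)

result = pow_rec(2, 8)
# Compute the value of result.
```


pow_rec(2, 8)
= 2 * pow_rec(2, 7)
= 2 * 2 * pow_rec(2, 6)
= 2 * 2 * 2 * pow_rec(2, 5)
= 2 * 2 * 2 * 2 * pow_rec(2, 4)
= 2 * 2 * 2 * 2 * 2 * pow_rec(2, 3)
= 2 * 2 * 2 * 2 * 2 * 2 * pow_rec(2, 2)
= 2 * 2 * 2 * 2 * 2 * 2 * 2 * pow_rec(2, 1)
= 2 * 2 * 2 * 2 * 2 * 2 * 2 * 2 * pow_rec(2, 0)
= 2 * 2 * 2 * 2 * 2 * 2 * 2 * 2 * 1
= 256


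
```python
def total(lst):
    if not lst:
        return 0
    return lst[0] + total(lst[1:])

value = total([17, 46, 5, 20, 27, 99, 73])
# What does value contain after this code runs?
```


total([17, 46, 5, 20, 27, 99, 73])
= 17 + total([46, 5, 20, 27, 99, 73])
= 17 + 46 + total([5, 20, 27, 99, 73])
= 17 + 46 + 5 + total([20, 27, 99, 73])
= 17 + 46 + 5 + 20 + total([27, 99, 73])
= 17 + 46 + 5 + 20 + 27 + total([99, 73])
= 17 + 46 + 5 + 20 + 27 + 99 + total([73])
= 17 + 46 + 5 + 20 + 27 + 99 + 73 + total([])
= 17 + 46 + 5 + 20 + 27 + 99 + 73 + 0
= 287


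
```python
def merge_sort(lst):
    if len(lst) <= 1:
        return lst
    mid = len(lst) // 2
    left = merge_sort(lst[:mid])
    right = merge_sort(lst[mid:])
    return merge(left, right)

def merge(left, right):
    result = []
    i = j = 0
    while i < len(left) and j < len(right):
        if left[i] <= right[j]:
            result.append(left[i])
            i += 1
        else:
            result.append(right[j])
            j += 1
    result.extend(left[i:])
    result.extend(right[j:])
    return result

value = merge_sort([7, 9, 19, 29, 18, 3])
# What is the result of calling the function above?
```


merge_sort([7, 9, 19, 29, 18, 3])
Split into [7, 9, 19] and [29, 18, 3]
Left sorted: [7, 9, 19]
Right sorted: [3, 18, 29]
Merge [7, 9, 19] and [3, 18, 29]
= [3, 7, 9, 18, 19, 29]


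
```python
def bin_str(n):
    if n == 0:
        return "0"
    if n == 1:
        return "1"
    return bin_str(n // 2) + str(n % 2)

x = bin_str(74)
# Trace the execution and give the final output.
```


bin_str(74)
= bin_str(37) + "0"
= bin_str(18) + "1" + "0"
= bin_str(9) + "0" + "1" + "0"
= bin_str(4) + "1" + "0" + "1" + "0"
= bin_str(2) + "0" + "1" + "0" + "1" + "0"
= bin_str(1) + "0" + "0" + "1" + "0" + "1" + "0"
= "1" + "0" + "0" + "1" + "0" + "1" + "0"
= "1001010"


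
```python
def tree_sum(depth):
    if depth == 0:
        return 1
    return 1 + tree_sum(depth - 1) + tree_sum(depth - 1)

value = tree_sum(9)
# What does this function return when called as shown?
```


tree_sum(9)
= 1 + tree_sum(8) + tree_sum(8)
= 1 + 2 * tree_sum(8)
tree_sum(k) = 2^(k+1) - 1
tree_sum(0) = 1
tree_sum(1) = 3
tree_sum(2) = 7
tree_sum(3) = 15
tree_sum(4) = 31
tree_sum(9) = 2^10 - 1 = 1023


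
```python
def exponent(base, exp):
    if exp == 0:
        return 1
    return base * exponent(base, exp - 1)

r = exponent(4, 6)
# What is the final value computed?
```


exponent(4, 6)
= 4 * exponent(4, 5)
= 4 * 4 * exponent(4, 4)
= 4 * 4 * 4 * exponent(4, 3)
= 4 * 4 * 4 * 4 * exponent(4, 2)
= 4 * 4 * 4 * 4 * 4 * exponent(4, 1)
= 4 * 4 * 4 * 4 * 4 * 4 * exponent(4, 0)
= 4 * 4 * 4 * 4 * 4 * 4 * 1
= 4096


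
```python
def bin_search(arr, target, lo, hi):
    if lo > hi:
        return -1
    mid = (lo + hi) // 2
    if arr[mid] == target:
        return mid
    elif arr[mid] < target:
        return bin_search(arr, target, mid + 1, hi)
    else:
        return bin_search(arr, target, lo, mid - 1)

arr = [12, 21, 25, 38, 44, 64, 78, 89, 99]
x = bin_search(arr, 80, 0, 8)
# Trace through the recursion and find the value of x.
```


bin_search(arr, 80, 0, 8)
lo=0, hi=8, mid=4, arr[mid]=44
44 < 80, search right half
lo=5, hi=8, mid=6, arr[mid]=78
78 < 80, search right half
lo=7, hi=8, mid=7, arr[mid]=89
89 > 80, search left half
lo > hi, target not found, return -1
= -1


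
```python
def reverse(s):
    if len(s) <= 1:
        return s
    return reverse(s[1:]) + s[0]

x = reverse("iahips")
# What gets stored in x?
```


reverse("iahips")
= reverse("ahips") + "i"
= reverse("hips") + "a" + "i"
= reverse("ips") + "h" + "a" + "i"
= reverse("ps") + "i" + "h" + "a" + "i"
= reverse("s") + "p" + "i" + "h" + "a" + "i"
= "s" + "p" + "i" + "h" + "a" + "i"
= "spihai"


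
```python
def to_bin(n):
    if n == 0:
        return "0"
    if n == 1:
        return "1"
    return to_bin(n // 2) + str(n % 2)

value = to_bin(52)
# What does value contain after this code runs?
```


to_bin(52)
= to_bin(26) + "0"
= to_bin(13) + "0" + "0"
= to_bin(6) + "1" + "0" + "0"
= to_bin(3) + "0" + "1" + "0" + "0"
= to_bin(1) + "1" + "0" + "1" + "0" + "0"
= "1" + "1" + "0" + "1" + "0" + "0"
= "110100"


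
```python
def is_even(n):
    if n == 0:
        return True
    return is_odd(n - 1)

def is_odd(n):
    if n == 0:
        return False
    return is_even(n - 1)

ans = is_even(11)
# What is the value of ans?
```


is_even(11)
= is_odd(10)
= is_even(9)
= is_odd(8)
= is_even(7)
= is_odd(6)
= is_even(5)
= is_odd(4)
= is_even(3)
= is_odd(2)
= is_even(1)
= is_odd(0)
n == 0: return False
= False


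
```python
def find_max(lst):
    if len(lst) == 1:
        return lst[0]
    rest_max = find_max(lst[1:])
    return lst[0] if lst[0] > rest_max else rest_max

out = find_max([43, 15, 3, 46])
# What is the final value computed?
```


find_max([43, 15, 3, 46])
= compare 43 with find_max([15, 3, 46])
= compare 15 with find_max([3, 46])
= compare 3 with find_max([46])
Base: find_max([46]) = 46
compare 3 with 46: max = 46
compare 15 with 46: max = 46
compare 43 with 46: max = 46
= 46


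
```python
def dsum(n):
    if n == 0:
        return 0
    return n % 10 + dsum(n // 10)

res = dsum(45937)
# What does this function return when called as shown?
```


dsum(45937)
= 7 + dsum(4593)
= 7 + 3 + dsum(459)
= 7 + 3 + 9 + dsum(45)
= 7 + 3 + 9 + 5 + dsum(4)
= 7 + 3 + 9 + 5 + 4 + dsum(0)
= 7 + 3 + 9 + 5 + 4 + 0
= 28


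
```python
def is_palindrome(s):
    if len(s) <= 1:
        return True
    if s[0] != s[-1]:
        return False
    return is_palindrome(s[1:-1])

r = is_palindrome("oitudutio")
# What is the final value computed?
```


is_palindrome("oitudutio")
"oitudutio": s[0]='o' == s[-1]='o' -> is_palindrome("ituduti")
"ituduti": s[0]='i' == s[-1]='i' -> is_palindrome("tudut")
"tudut": s[0]='t' == s[-1]='t' -> is_palindrome("udu")
"udu": s[0]='u' == s[-1]='u' -> is_palindrome("d")
"d": len <= 1 -> True
= True


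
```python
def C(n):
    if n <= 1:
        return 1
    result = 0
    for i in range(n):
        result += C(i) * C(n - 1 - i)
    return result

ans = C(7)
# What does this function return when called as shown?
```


C(7)
= sum of C(i) * C(7-1-i) for i in 0..6
First compute sub-values bottom-up:
  C(0) = 1, C(1) = 1
  C(2) = 1*1 + 1*1 = 2
  C(3) = 1*2 + 1*1 + 2*1 = 5
  C(4) = 1*5 + 1*2 + 2*1 + 5*1 = 14
  C(5) = 1*14 + 1*5 + 2*2 + 5*1 + 14*1 = 42
  C(6) = 1*42 + 1*14 + 2*5 + 5*2 + 14*1 + 42*1 = 132
Now C(7):
  C(0)*C(6) = 1*132 = 132
  C(1)*C(5) = 1*42 = 42
  C(2)*C(4) = 2*14 = 28
  C(3)*C(3) = 5*5 = 25
  C(4)*C(2) = 14*2 = 28
  C(5)*C(1) = 42*1 = 42
  C(6)*C(0) = 132*1 = 132
= 132 + 42 + 28 + 25 + 28 + 42 + 132
= 429


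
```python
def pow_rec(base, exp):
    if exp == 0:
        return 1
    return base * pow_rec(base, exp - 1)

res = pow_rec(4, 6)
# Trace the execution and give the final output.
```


pow_rec(4, 6)
= 4 * pow_rec(4, 5)
= 4 * 4 * pow_rec(4, 4)
= 4 * 4 * 4 * pow_rec(4, 3)
= 4 * 4 * 4 * 4 * pow_rec(4, 2)
= 4 * 4 * 4 * 4 * 4 * pow_rec(4, 1)
= 4 * 4 * 4 * 4 * 4 * 4 * pow_rec(4, 0)
= 4 * 4 * 4 * 4 * 4 * 4 * 1
= 4096


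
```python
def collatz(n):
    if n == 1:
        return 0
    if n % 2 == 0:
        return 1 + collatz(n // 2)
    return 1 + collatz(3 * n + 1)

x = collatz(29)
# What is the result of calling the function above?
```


collatz(29)
29 is odd -> 3*29+1 = 88 -> collatz(88)
88 is even -> collatz(44)
44 is even -> collatz(22)
22 is even -> collatz(11)
11 is odd -> 3*11+1 = 34 -> collatz(34)
34 is even -> collatz(17)
17 is odd -> 3*17+1 = 52 -> collatz(52)
52 is even -> collatz(26)
26 is even -> collatz(13)
13 is odd -> 3*13+1 = 40 -> collatz(40)
40 is even -> collatz(20)
20 is even -> collatz(10)
10 is even -> collatz(5)
5 is odd -> 3*5+1 = 16 -> collatz(16)
16 is even -> collatz(8)
8 is even -> collatz(4)
4 is even -> collatz(2)
2 is even -> collatz(1)
Reached 1 after 18 steps
= 18


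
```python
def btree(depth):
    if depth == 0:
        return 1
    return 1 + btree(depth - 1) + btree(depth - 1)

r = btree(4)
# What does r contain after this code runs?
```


btree(4)
= 1 + btree(3) + btree(3)
= 1 + 2 * btree(3)
btree(k) = 2^(k+1) - 1
btree(0) = 1
btree(1) = 3
btree(2) = 7
btree(3) = 15
btree(4) = 31
btree(4) = 2^5 - 1 = 31


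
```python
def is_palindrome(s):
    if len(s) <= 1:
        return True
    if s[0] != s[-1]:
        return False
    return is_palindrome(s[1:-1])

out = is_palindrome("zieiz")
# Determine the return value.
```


is_palindrome("zieiz")
"zieiz": s[0]='z' == s[-1]='z' -> is_palindrome("iei")
"iei": s[0]='i' == s[-1]='i' -> is_palindrome("e")
"e": len <= 1 -> True
= True


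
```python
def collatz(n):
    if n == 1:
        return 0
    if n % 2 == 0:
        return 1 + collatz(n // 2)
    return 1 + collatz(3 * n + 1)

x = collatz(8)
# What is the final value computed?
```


collatz(8)
8 is even -> collatz(4)
4 is even -> collatz(2)
2 is even -> collatz(1)
Reached 1 after 3 steps
= 3


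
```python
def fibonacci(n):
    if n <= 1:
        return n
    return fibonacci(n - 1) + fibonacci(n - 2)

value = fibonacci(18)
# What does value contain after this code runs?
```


fibonacci(18)
= fibonacci(17) + fibonacci(16)
= (fibonacci(16) + fibonacci(15)) + fibonacci(16)
Computing bottom-up: fibonacci(0)=0, fibonacci(1)=1, fibonacci(2)=1, fibonacci(3)=2, fibonacci(4)=3, fibonacci(5)=5, fibonacci(6)=8, fibonacci(7)=13, fibonacci(8)=21, fibonacci(9)=34, fibonacci(10)=55, fibonacci(11)=89, fibonacci(12)=144, fibonacci(13)=233, fibonacci(14)=377, fibonacci(15)=610, fibonacci(16)=987, fibonacci(17)=1597, fibonacci(18)=2584
= 2584


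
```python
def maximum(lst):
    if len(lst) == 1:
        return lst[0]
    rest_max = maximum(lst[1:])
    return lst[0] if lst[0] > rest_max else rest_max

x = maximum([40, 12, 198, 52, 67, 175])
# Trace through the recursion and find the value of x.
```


maximum([40, 12, 198, 52, 67, 175])
= compare 40 with maximum([12, 198, 52, 67, 175])
= compare 12 with maximum([198, 52, 67, 175])
= compare 198 with maximum([52, 67, 175])
= compare 52 with maximum([67, 175])
= compare 67 with maximum([175])
Base: maximum([175]) = 175
compare 67 with 175: max = 175
compare 52 with 175: max = 175
compare 198 with 175: max = 198
compare 12 with 198: max = 198
compare 40 with 198: max = 198
= 198


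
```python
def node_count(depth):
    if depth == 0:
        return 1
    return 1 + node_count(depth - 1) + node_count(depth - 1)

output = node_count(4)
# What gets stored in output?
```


node_count(4)
= 1 + node_count(3) + node_count(3)
= 1 + 2 * node_count(3)
node_count(k) = 2^(k+1) - 1
node_count(0) = 1
node_count(1) = 3
node_count(2) = 7
node_count(3) = 15
node_count(4) = 31
node_count(4) = 2^5 - 1 = 31


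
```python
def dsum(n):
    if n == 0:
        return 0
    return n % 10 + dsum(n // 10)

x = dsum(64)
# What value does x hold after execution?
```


dsum(64)
= 4 + dsum(6)
= 4 + 6 + dsum(0)
= 4 + 6 + 0
= 10


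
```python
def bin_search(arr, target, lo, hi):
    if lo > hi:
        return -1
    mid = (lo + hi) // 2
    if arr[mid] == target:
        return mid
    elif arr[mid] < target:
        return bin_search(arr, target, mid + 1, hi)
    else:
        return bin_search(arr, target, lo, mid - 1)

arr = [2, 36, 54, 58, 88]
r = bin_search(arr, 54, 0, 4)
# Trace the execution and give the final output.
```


bin_search(arr, 54, 0, 4)
lo=0, hi=4, mid=2, arr[mid]=54
arr[2] == 54, found at index 2
= 2


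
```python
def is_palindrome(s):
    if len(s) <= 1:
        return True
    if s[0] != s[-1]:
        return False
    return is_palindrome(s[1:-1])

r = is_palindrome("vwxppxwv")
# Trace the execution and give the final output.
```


is_palindrome("vwxppxwv")
"vwxppxwv": s[0]='v' == s[-1]='v' -> is_palindrome("wxppxw")
"wxppxw": s[0]='w' == s[-1]='w' -> is_palindrome("xppx")
"xppx": s[0]='x' == s[-1]='x' -> is_palindrome("pp")
"pp": s[0]='p' == s[-1]='p' -> is_palindrome("")
"": len <= 1 -> True
= True


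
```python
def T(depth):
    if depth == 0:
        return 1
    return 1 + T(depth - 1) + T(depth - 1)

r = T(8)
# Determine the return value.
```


T(8)
= 1 + T(7) + T(7)
= 1 + 2 * T(7)
T(k) = 2^(k+1) - 1
T(0) = 1
T(1) = 3
T(2) = 7
T(3) = 15
T(4) = 31
T(8) = 2^9 - 1 = 511


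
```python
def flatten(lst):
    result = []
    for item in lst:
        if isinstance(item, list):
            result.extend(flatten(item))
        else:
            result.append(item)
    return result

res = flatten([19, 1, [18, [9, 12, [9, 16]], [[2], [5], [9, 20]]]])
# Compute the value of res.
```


flatten([19, 1, [18, [9, 12, [9, 16]], [[2], [5], [9, 20]]]])
Processing each element:
  19 is not a list -> append 19
  1 is not a list -> append 1
  [18, [9, 12, [9, 16]], [[2], [5], [9, 20]]] is a list -> flatten recursively -> [18, 9, 12, 9, 16, 2, 5, 9, 20]
= [19, 1, 18, 9, 12, 9, 16, 2, 5, 9, 20]


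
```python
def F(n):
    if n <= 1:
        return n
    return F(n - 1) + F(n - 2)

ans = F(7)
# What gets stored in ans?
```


F(7)
= F(6) + F(5)
= (F(5) + F(4)) + F(5)
Computing bottom-up: F(0)=0, F(1)=1, F(2)=1, F(3)=2, F(4)=3, F(5)=5, F(6)=8, F(7)=13
= 13


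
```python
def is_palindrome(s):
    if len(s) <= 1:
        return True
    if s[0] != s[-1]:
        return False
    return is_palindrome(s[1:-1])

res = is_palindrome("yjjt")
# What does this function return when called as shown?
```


is_palindrome("yjjt")
"yjjt": s[0]='y' != s[-1]='t' -> False
= False


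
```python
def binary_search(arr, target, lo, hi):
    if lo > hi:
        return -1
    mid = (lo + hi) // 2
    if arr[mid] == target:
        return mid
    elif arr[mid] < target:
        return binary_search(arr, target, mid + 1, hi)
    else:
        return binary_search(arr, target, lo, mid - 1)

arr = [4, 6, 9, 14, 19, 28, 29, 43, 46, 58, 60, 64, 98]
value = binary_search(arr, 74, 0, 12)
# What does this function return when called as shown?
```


binary_search(arr, 74, 0, 12)
lo=0, hi=12, mid=6, arr[mid]=29
29 < 74, search right half
lo=7, hi=12, mid=9, arr[mid]=58
58 < 74, search right half
lo=10, hi=12, mid=11, arr[mid]=64
64 < 74, search right half
lo=12, hi=12, mid=12, arr[mid]=98
98 > 74, search left half
lo > hi, target not found, return -1
= -1
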